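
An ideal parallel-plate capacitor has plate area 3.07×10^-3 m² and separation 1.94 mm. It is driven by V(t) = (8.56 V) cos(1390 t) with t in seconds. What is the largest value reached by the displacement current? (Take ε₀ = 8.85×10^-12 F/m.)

1.67×10^-7 A

C = ε₀A/d = (8.85×10^-12)(3.07×10^-3)/(1.94×10^-3) = 1.400×10^-11 F; ω = 1390 rad/s.
I_d = C dV/dt, so |I_d|_max = C V₀ ω = (1.400×10^-11)(8.56)(1390) = 1.67×10^-7 A.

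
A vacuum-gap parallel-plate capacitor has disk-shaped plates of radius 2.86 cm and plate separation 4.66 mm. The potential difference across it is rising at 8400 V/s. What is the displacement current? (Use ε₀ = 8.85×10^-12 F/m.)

The displacement current equals the charging current C dV/dt. With C = ε₀A/d = (8.85×10^-12)(2.570×10^-3)/(4.66×10^-3) = 4.881×10^-12 F, I_d = (4.881×10^-12)(8400) = 4.10×10^-8 A.

4.10×10^-8 A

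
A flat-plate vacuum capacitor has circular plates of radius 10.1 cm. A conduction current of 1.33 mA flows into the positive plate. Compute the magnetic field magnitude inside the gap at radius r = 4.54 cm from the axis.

1.18×10^-9 T

No conduction current crosses the gap, so I_d there equals the 1.33×10^-3 A in the leads.
∮B·dl = μ₀ I_d,enc with I_d,enc = I_d r²/R² = 2.687×10^-4 A; so B = μ₀ I_d,enc/(2πr) = 1.18×10^-9 T.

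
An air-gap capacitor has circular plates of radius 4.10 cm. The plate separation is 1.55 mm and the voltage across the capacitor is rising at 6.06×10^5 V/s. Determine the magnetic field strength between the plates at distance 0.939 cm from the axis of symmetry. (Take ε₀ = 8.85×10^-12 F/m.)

2.04×10^-11 T

With E = V/d, dE/dt = 3.910×10^8 V/(m·s) and πR² = 5.281×10^-3 m², giving I_d = ε₀ πR² dE/dt = 1.827×10^-5 A.
For r < R the Ampère–Maxwell law gives B(2πr) = μ₀ I_d (r²/R²), so B = μ₀ I_d r/(2πR²) = (4π×10^-7)(1.827×10^-5)(9.39×10^-3)/(2π·0.0410²) = 2.04×10^-11 T.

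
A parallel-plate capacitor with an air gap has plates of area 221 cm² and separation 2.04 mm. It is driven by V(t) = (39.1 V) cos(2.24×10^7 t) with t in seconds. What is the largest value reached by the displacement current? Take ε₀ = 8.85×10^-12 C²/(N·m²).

0.0840 A

C = ε₀A/d = (8.85×10^-12)(0.0221)/(2.04×10^-3) = 9.588×10^-11 F; ω = 2.24×10^7 rad/s.
I_d = C dV/dt, so |I_d|_max = C V₀ ω = (9.588×10^-11)(39.1)(2.24×10^7) = 0.0840 A.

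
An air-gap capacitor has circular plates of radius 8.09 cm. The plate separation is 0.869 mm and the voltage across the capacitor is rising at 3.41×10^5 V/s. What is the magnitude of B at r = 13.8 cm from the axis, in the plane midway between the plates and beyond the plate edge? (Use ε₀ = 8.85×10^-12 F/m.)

1.03×10^-10 T

I_d = C dV/dt with C = ε₀πR²/d = 2.094×10^-10 F, so I_d = (2.094×10^-10)(3.41×10^5) = 7.141×10^-5 A.
With r > R the enclosed displacement current is the full I_d; B = μ₀ I_d / (2πr) = 1.03×10^-10 T.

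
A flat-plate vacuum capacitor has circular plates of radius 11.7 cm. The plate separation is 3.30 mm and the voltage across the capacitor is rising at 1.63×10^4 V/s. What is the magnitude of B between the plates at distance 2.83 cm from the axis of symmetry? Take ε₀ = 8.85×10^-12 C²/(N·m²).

With E = V/d, dE/dt = 4.939×10^6 V/(m·s) and πR² = 0.04301 m², giving I_d = ε₀ πR² dE/dt = 1.880×10^-6 A.
An Ampèrian loop of radius r encloses a fraction (r/R)² of I_d. Then B·2πr = μ₀ I_d (r/R)², giving B = μ₀ I_d r/(2πR²) = 7.77×10^-13 T.

7.77×10^-13 T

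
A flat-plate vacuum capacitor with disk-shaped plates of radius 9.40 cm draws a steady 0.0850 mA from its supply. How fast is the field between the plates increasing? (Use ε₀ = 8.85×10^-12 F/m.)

Charge continuity gives I_d = I = 8.50×10^-5 A between the plates.
Since I_d = ε₀ A dE/dt, dE/dt = I_d/(ε₀A) = (8.50×10^-5)/((8.85×10^-12)(0.02776)) = 3.46×10^8 V/(m·s).

3.46×10^8 V/(m·s)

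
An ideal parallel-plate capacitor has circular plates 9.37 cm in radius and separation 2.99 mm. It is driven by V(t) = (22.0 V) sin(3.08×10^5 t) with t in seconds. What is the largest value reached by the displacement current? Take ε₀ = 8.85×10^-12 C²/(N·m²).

5.53×10^-4 A

(dE/dt)_max = V₀ω/d = 2.266×10^9 V/(m·s); ω = 3.08×10^5 rad/s.
I_d,max = ε₀ A (dE/dt)_max = (8.85×10^-12)(0.02758)(2.266×10^9) = 5.53×10^-4 A.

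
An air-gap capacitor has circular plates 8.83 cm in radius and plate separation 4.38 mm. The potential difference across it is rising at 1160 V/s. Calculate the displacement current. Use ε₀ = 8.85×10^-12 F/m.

5.74×10^-8 A

C = ε₀A/d = (8.85×10^-12)(0.02449)/(4.38×10^-3) = 4.948×10^-11 F.
I_d = C dV/dt = (4.948×10^-11)(1160) = 5.74×10^-8 A.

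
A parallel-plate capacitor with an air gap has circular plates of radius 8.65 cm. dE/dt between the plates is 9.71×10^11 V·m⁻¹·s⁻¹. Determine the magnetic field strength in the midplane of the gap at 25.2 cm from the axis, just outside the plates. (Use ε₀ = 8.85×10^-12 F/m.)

1.60×10^-7 T

I_d = ε₀ dΦ_E/dt = ε₀ πR² (dE/dt) = (8.85×10^-12)(0.02351)(9.71×10^11) = 0.2020 A through the full plate area.
Outside the plates the loop encloses all of I_d, so B·2πr = μ₀ I_d and B = 1.60×10^-7 T.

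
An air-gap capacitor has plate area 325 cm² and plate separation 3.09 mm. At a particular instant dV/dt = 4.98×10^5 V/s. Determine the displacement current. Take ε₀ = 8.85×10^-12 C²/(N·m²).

The displacement current equals the charging current C dV/dt. With C = ε₀A/d = (8.85×10^-12)(0.0325)/(3.09×10^-3) = 9.308×10^-11 F, I_d = (9.308×10^-11)(4.98×10^5) = 4.64×10^-5 A.

4.64×10^-5 A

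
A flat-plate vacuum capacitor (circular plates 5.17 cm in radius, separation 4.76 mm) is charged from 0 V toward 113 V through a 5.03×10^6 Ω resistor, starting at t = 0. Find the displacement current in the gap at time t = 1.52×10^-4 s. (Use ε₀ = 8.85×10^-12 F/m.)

C = ε₀A/d = (8.85×10^-12)(8.397×10^-3)/(4.76×10^-3) = 1.561×10^-11 F, so τ = RC = 7.852×10^-5 s.
The conduction current is I(t) = (V₀/R) e^(−t/τ), and the displacement current between the plates equals it.
t/τ = 1.936; I_d = (113/5.03×10^6) · e^(−1.936) = (2.247×10^-5)(0.1443) = 3.24×10^-6 A.

3.24×10^-6 A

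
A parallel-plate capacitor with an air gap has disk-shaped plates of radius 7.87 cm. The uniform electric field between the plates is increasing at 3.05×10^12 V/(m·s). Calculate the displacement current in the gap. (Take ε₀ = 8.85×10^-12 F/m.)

The displacement current is ε₀ times dΦ_E/dt = ε₀ A dE/dt = (8.85×10^-12)(0.01946)(3.05×10^12) = 0.525 A.

0.525 A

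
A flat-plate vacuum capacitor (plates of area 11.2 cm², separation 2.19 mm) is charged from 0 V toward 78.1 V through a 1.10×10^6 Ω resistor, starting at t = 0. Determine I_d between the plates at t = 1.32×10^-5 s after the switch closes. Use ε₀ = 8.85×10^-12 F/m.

5.01×10^-6 A

C = ε₀A/d = (8.85×10^-12)(1.12×10^-3)/(2.19×10^-3) = 4.526×10^-12 F and τ = RC = 4.979×10^-6 s. I_d in the gap equals the RC charging current.
I_d(t) = (V₀/R) e^(−t/τ) = 7.100×10^-5 · e^(−2.651) = 5.01×10^-6 A.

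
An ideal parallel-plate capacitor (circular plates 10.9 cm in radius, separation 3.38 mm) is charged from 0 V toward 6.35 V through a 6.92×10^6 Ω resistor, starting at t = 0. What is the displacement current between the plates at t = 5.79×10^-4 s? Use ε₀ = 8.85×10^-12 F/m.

C = ε₀A/d = (8.85×10^-12)(0.03733)/(3.38×10^-3) = 9.774×10^-11 F, so τ = RC = 6.764×10^-4 s.
The conduction current is I(t) = (V₀/R) e^(−t/τ), and the displacement current between the plates equals it.
t/τ = 0.8560; I_d = (6.35/6.92×10^6) · e^(−0.8560) = (9.176×10^-7)(0.4249) = 3.90×10^-7 A.

3.90×10^-7 A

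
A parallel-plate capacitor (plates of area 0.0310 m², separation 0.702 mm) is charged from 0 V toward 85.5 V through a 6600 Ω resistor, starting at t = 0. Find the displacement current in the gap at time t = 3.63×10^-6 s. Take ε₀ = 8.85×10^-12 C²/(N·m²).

3.17×10^-3 A

With C = ε₀A/d = (8.85×10^-12)(0.0310)/(7.02×10^-4) = 3.908×10^-10 F, the time constant is τ = RC = 2.579×10^-6 s, so t/τ = 1.408 and e^(−t/τ) = 0.2446.
I_d = I_cond = (V₀/R) e^(−t/τ) = (0.01295)(0.2446) = 3.17×10^-3 A.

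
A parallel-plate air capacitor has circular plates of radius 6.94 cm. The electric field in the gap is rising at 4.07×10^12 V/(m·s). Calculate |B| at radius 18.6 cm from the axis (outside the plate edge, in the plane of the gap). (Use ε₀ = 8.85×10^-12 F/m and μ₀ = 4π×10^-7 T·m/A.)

Through the whole plate area (πR² = 0.01513 m²), I_d = ε₀ πR² dE/dt = 0.5450 A.
Outside the plates the loop encloses all of I_d, so B·2πr = μ₀ I_d and B = 5.86×10^-7 T.

5.86×10^-7 T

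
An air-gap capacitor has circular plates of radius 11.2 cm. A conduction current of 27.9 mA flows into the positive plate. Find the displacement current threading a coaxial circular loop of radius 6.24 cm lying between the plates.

By continuity the displacement current in the gap matches the conduction current: I_d = 0.0279 A.
Through an area πr² the displacement current is I_d·(πr²/πR²) = I_d (r/R)² = 8.66×10^-3 A.

8.66×10^-3 A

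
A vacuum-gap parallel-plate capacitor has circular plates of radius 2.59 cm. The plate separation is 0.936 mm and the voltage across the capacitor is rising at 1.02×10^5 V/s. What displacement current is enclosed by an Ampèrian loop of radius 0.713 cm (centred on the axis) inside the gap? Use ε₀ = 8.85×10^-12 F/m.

With E = V/d, dE/dt = 1.090×10^8 V/(m·s) and πR² = 2.107×10^-3 m², giving I_d = ε₀ πR² dE/dt = 2.033×10^-6 A.
Since J_d is uniform, the enclosed fraction is (r/R)² = 0.07578, giving I_d,enc = 1.54×10^-7 A.

1.54×10^-7 A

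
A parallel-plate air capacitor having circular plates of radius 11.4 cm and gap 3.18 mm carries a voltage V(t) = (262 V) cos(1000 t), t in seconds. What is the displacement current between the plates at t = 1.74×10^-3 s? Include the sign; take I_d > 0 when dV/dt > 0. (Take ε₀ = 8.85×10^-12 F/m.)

C = ε₀A/d = (8.85×10^-12)(0.04083)/(3.18×10^-3) = 1.136×10^-10 F. dV/dt = V₀ω·−sin(ωt); at ωt = 1.74 rad this factor is -0.9857.
I_d = C dV/dt = (1.136×10^-10)(262)(1000)(-0.9857) = -2.93×10^-5 A.

-2.93×10^-5 A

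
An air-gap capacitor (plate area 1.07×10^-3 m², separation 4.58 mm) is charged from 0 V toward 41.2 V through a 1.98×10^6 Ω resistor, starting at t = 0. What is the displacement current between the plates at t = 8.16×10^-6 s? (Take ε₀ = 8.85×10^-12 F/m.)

C = ε₀A/d = (8.85×10^-12)(1.07×10^-3)/(4.58×10^-3) = 2.068×10^-12 F and τ = RC = 4.095×10^-6 s. I_d in the gap equals the RC charging current.
I_d(t) = (V₀/R) e^(−t/τ) = 2.081×10^-5 · e^(−1.993) = 2.84×10^-6 A.

2.84×10^-6 A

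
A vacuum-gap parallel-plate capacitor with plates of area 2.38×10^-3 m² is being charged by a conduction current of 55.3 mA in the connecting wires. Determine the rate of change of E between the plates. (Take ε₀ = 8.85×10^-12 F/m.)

2.63×10^12 V/(m·s)

By continuity, I_d in the gap equals the 55.3 mA flowing in the wire.
Since I_d = ε₀ A dE/dt, dE/dt = I_d/(ε₀A) = (0.0553)/((8.85×10^-12)(2.38×10^-3)) = 2.63×10^12 V/(m·s).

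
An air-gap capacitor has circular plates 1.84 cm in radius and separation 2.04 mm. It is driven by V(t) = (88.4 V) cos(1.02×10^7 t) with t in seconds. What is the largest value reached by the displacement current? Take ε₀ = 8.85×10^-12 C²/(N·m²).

4.16×10^-3 A

(dE/dt)_max = V₀ω/d = 4.420×10^11 V/(m·s); ω = 1.02×10^7 rad/s.
I_d,max = ε₀ A (dE/dt)_max = (8.85×10^-12)(1.064×10^-3)(4.420×10^11) = 4.16×10^-3 A.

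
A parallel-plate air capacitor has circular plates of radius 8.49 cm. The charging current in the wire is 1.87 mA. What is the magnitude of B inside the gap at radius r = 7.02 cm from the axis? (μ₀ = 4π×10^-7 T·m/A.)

By continuity the displacement current in the gap matches the conduction current: I_d = 1.87×10^-3 A.
For r < R the Ampère–Maxwell law gives B(2πr) = μ₀ I_d (r²/R²), so B = μ₀ I_d r/(2πR²) = (4π×10^-7)(1.87×10^-3)(0.0702)/(2π·0.0849²) = 3.64×10^-9 T.

3.64×10^-9 T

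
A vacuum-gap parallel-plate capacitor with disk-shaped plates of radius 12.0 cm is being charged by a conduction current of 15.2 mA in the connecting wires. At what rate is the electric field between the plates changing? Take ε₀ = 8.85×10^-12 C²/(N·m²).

By continuity, I_d in the gap equals the 15.2 mA flowing in the wire.
Inverting I_d = ε₀ A dE/dt gives dE/dt = 0.0152 / (8.85×10^-12 · 0.04524) = 3.80×10^10 V/(m·s).

3.80×10^10 V/(m·s)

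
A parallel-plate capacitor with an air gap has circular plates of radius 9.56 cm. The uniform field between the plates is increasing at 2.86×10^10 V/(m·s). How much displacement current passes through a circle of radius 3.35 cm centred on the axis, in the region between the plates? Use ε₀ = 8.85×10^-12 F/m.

8.92×10^-4 A

Total displacement current: I_d = ε₀(πR²)(dE/dt) = (8.85×10^-12)(0.02871)(2.86×10^10) = 7.267×10^-3 A.
Since J_d is uniform, the enclosed fraction is (r/R)² = 0.1228, giving I_d,enc = 8.92×10^-4 A.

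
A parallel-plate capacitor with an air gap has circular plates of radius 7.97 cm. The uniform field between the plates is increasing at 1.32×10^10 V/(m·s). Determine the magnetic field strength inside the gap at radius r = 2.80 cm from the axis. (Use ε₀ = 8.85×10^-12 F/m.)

2.06×10^-9 T

I_d = ε₀ dΦ_E/dt = ε₀ πR² (dE/dt) = (8.85×10^-12)(0.01996)(1.32×10^10) = 2.332×10^-3 A through the full plate area.
∮B·dl = μ₀ I_d,enc with I_d,enc = I_d r²/R² = 2.878×10^-4 A; so B = μ₀ I_d,enc/(2πr) = 2.06×10^-9 T.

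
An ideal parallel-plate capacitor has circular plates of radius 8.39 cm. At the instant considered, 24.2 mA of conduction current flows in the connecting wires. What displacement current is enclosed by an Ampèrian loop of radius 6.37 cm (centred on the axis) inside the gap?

0.0139 A

No conduction current crosses the gap, so I_d there equals the 0.0242 A in the leads.
The field is uniform, so I_d,enc = I_d (r/R)² = (0.0242)(6.37/8.39)² = 0.0139 A.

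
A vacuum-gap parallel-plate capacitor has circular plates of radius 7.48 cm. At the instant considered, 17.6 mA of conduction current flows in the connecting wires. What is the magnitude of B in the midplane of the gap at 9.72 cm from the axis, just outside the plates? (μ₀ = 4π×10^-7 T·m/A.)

Between the plates the displacement current equals the wire current: I_d = 17.6 mA = 0.0176 A.
With r > R the enclosed displacement current is the full I_d; B = μ₀ I_d / (2πr) = 3.62×10^-8 T.

3.62×10^-8 T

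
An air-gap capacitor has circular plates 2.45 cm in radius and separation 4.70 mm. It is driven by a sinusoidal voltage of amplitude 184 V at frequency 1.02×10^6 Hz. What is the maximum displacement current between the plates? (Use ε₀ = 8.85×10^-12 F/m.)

C = ε₀A/d = (8.85×10^-12)(1.886×10^-3)/(4.70×10^-3) = 3.551×10^-12 F; ω = 2πf = 6.409×10^6 rad/s.
I_d = C dV/dt, so |I_d|_max = C V₀ ω = (3.551×10^-12)(184)(6.409×10^6) = 4.19×10^-3 A.

4.19×10^-3 A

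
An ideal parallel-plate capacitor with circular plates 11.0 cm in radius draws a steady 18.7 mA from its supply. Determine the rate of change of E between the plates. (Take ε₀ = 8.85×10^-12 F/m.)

5.56×10^10 V/(m·s)

The displacement current between the plates equals the conduction current, I_d = 18.7 mA.
Inverting I_d = ε₀ A dE/dt gives dE/dt = 0.0187 / (8.85×10^-12 · 0.03801) = 5.56×10^10 V/(m·s).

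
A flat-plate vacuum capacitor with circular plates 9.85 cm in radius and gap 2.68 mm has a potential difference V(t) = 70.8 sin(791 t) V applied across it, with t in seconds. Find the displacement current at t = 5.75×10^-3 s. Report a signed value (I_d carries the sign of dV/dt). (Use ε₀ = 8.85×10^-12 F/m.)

dE/dt = (V₀ω/d)·cos(ωt) with ωt = 4.54825 rad: (70.8)(791)(-0.1634)/(2.68×10^-3) = -3.414×10^6 V/(m·s).
I_d = ε₀ A dE/dt = (8.85×10^-12)(0.03048)(-3.414×10^6) = -9.21×10^-7 A.

-9.21×10^-7 A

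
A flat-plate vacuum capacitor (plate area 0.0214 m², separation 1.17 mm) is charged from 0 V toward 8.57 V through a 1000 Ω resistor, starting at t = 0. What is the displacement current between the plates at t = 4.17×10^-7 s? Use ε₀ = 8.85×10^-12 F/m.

C = ε₀A/d = (8.85×10^-12)(0.0214)/(1.17×10^-3) = 1.619×10^-10 F and τ = RC = 1.619×10^-7 s. I_d in the gap equals the RC charging current.
I_d(t) = (V₀/R) e^(−t/τ) = 8.570×10^-3 · e^(−2.576) = 6.52×10^-4 A.

6.52×10^-4 A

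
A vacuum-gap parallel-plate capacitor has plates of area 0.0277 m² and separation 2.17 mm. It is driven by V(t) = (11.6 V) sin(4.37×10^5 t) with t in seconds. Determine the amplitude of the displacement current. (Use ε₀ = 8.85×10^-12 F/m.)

C = ε₀A/d = (8.85×10^-12)(0.0277)/(2.17×10^-3) = 1.130×10^-10 F; ω = 4.37×10^5 rad/s.
I_d = C dV/dt, so |I_d|_max = C V₀ ω = (1.130×10^-10)(11.6)(4.37×10^5) = 5.73×10^-4 A.

5.73×10^-4 A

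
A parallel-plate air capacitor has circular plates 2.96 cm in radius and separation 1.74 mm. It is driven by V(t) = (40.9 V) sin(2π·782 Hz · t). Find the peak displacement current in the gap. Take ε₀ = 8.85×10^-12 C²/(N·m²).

C = ε₀A/d = (8.85×10^-12)(2.753×10^-3)/(1.74×10^-3) = 1.400×10^-11 F; ω = 2πf = 4913 rad/s.
I_d = C dV/dt, so |I_d|_max = C V₀ ω = (1.400×10^-11)(40.9)(4913) = 2.81×10^-6 A.

2.81×10^-6 A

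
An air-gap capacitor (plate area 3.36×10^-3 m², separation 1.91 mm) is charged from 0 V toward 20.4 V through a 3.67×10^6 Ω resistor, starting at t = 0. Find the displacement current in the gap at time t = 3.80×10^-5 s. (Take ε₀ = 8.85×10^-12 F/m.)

C = ε₀A/d = (8.85×10^-12)(3.36×10^-3)/(1.91×10^-3) = 1.557×10^-11 F, so τ = RC = 5.714×10^-5 s.
The conduction current is I(t) = (V₀/R) e^(−t/τ), and the displacement current between the plates equals it.
t/τ = 0.6650; I_d = (20.4/3.67×10^6) · e^(−0.6650) = (5.559×10^-6)(0.5143) = 2.86×10^-6 A.

2.86×10^-6 A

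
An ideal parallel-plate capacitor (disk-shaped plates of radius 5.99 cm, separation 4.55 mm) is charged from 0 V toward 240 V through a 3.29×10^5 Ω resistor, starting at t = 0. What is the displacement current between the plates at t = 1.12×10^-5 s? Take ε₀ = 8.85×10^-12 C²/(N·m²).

C = ε₀A/d = (8.85×10^-12)(0.01127)/(4.55×10^-3) = 2.192×10^-11 F and τ = RC = 7.212×10^-6 s. I_d in the gap equals the RC charging current.
I_d(t) = (V₀/R) e^(−t/τ) = 7.295×10^-4 · e^(−1.553) = 1.54×10^-4 A.

1.54×10^-4 A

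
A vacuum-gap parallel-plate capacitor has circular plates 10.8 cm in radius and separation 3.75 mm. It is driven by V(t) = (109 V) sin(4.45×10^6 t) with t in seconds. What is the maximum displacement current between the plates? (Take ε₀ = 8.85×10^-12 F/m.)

C = ε₀A/d = (8.85×10^-12)(0.03664)/(3.75×10^-3) = 8.647×10^-11 F; ω = 4.45×10^6 rad/s.
I_d = C dV/dt, so |I_d|_max = C V₀ ω = (8.647×10^-11)(109)(4.45×10^6) = 0.0419 A.

0.0419 A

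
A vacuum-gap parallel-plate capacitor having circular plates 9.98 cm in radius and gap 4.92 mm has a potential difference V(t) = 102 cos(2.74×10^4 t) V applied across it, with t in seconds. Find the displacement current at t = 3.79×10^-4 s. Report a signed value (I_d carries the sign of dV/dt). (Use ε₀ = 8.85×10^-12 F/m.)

1.29×10^-4 A

dV/dt = (102)(2.74×10^4)·−sin(10.3846) = 2.289×10^6 V/s.
I_d = C dV/dt with C = ε₀A/d = (8.85×10^-12)(0.03129)/(4.92×10^-3) = 5.628×10^-11 F, so I_d = (5.628×10^-11)(2.289×10^6) = 1.29×10^-4 A.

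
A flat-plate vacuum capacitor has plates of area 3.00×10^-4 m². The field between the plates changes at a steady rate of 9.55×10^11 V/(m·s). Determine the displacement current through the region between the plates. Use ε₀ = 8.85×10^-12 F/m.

With a uniform field, Φ_E = EA, so I_d = ε₀ A dE/dt = 2.54×10^-3 A.

2.54×10^-3 A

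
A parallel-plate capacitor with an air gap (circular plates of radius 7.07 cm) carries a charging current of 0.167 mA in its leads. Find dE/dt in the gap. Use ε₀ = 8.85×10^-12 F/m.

Charge continuity gives I_d = I = 1.67×10^-4 A between the plates.
Then dE/dt = I_d/(ε₀A) = 1.20×10^9 V/(m·s).

1.20×10^9 V/(m·s)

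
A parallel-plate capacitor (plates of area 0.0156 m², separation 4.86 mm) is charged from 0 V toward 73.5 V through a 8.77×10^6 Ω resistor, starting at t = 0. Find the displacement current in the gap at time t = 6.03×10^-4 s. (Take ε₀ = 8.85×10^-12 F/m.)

7.45×10^-7 A

With C = ε₀A/d = (8.85×10^-12)(0.0156)/(4.86×10^-3) = 2.841×10^-11 F, the time constant is τ = RC = 2.492×10^-4 s, so t/τ = 2.420 and e^(−t/τ) = 0.08892.
I_d = I_cond = (V₀/R) e^(−t/τ) = (8.381×10^-6)(0.08892) = 7.45×10^-7 A.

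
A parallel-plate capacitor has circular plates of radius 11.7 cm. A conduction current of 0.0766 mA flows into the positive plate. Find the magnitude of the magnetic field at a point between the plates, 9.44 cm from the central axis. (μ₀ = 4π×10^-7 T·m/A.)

1.06×10^-10 T

By continuity the displacement current in the gap matches the conduction current: I_d = 7.66×10^-5 A.
For r < R the Ampère–Maxwell law gives B(2πr) = μ₀ I_d (r²/R²), so B = μ₀ I_d r/(2πR²) = (4π×10^-7)(7.66×10^-5)(0.0944)/(2π·0.117²) = 1.06×10^-10 T.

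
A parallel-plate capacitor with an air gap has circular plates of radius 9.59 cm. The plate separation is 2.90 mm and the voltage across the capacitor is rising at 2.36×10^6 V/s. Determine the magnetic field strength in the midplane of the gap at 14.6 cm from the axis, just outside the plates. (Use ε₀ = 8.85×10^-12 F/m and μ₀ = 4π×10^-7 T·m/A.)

2.85×10^-10 T

dE/dt = (dV/dt)/d = 8.138×10^8 V/(m·s); I_d = ε₀(πR²)(dE/dt) = (8.85×10^-12)(0.02889)(8.138×10^8) = 2.081×10^-4 A.
With r > R the enclosed displacement current is the full I_d; B = μ₀ I_d / (2πr) = 2.85×10^-10 T.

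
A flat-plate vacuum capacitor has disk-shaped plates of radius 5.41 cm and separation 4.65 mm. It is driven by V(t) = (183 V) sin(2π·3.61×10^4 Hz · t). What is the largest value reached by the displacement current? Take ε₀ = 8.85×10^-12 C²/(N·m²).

The displacement current equals the conduction current C dV/dt, which peaks at C V₀ ω.
With C = ε₀A/d = (8.85×10^-12)(9.195×10^-3)/(4.65×10^-3) = 1.750×10^-11 F and ω = 2πf = 2.268×10^5 rad/s, I_d,max = (1.750×10^-11)(183)(2.268×10^5) = 7.26×10^-4 A.

7.26×10^-4 A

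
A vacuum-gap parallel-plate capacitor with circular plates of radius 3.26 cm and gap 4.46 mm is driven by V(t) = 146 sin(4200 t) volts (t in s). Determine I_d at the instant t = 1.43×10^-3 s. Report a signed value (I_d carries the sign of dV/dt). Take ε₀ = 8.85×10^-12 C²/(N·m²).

dV/dt = (146)(4200)·cos(6.006) = 5.898×10^5 V/s.
I_d = C dV/dt with C = ε₀A/d = (8.85×10^-12)(3.339×10^-3)/(4.46×10^-3) = 6.626×10^-12 F, so I_d = (6.626×10^-12)(5.898×10^5) = 3.91×10^-6 A.

3.91×10^-6 A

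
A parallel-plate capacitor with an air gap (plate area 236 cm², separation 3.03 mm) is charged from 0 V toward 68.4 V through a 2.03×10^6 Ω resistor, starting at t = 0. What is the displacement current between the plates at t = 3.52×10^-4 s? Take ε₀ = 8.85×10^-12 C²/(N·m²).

2.72×10^-6 A

C = ε₀A/d = (8.85×10^-12)(0.0236)/(3.03×10^-3) = 6.893×10^-11 F, so τ = RC = 1.399×10^-4 s.
The conduction current is I(t) = (V₀/R) e^(−t/τ), and the displacement current between the plates equals it.
t/τ = 2.516; I_d = (68.4/2.03×10^6) · e^(−2.516) = (3.369×10^-5)(0.08078) = 2.72×10^-6 A.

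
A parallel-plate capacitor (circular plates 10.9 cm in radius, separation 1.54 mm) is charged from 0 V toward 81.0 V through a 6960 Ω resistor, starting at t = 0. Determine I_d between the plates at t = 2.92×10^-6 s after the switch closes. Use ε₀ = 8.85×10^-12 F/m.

1.65×10^-3 A

C = ε₀A/d = (8.85×10^-12)(0.03733)/(1.54×10^-3) = 2.145×10^-10 F, so τ = RC = 1.493×10^-6 s.
The conduction current is I(t) = (V₀/R) e^(−t/τ), and the displacement current between the plates equals it.
t/τ = 1.956; I_d = (81.0/6960) · e^(−1.956) = (0.01164)(0.1414) = 1.65×10^-3 A.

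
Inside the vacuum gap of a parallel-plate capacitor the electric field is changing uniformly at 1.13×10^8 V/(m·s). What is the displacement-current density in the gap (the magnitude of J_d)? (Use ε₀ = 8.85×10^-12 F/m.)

The displacement-current density is ε₀ ∂E/∂t = (8.85×10^-12)(1.13×10^8) = 1.00×10^-3 A/m².

1.00×10^-3 A/m²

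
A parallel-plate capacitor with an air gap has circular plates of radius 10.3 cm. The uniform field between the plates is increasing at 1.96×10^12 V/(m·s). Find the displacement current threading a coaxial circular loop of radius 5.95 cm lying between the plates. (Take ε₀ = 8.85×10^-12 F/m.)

Through the whole plate area (πR² = 0.03333 m²), I_d = ε₀ πR² dE/dt = 0.5781 A.
Through an area πr² the displacement current is I_d·(πr²/πR²) = I_d (r/R)² = 0.193 A.

0.193 A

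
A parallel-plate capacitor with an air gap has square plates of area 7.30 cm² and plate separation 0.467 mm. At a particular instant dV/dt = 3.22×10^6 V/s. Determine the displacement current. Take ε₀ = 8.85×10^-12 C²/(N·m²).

4.45×10^-5 A

The field between the plates is E = V/d, so dE/dt = (3.22×10^6)/(4.67×10^-4 m) = 6.895×10^9 V/(m·s).
I_d = ε₀ A (dE/dt) = (8.85×10^-12)(7.30×10^-4)(6.895×10^9) = 4.45×10^-5 A.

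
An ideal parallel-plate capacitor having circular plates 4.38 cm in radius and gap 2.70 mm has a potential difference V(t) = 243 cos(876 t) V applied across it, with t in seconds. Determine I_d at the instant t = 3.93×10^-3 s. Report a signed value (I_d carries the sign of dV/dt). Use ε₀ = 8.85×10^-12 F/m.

1.25×10^-6 A

dE/dt = (V₀ω/d)·−sin(ωt) with ωt = 3.44268 rad: (243)(876)(0.2966)/(2.70×10^-3) = 2.338×10^7 V/(m·s).
I_d = ε₀ A dE/dt = (8.85×10^-12)(6.027×10^-3)(2.338×10^7) = 1.25×10^-6 A.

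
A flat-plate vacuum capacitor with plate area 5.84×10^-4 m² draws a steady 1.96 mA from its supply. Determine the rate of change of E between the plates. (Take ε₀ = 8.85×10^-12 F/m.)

By continuity, I_d in the gap equals the 1.96 mA flowing in the wire.
Since I_d = ε₀ A dE/dt, dE/dt = I_d/(ε₀A) = (1.96×10^-3)/((8.85×10^-12)(5.84×10^-4)) = 3.79×10^11 V/(m·s).

3.79×10^11 V/(m·s)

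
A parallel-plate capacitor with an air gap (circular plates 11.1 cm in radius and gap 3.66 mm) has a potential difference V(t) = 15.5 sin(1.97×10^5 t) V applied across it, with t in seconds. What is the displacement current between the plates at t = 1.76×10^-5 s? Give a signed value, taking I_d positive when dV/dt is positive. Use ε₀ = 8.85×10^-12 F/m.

C = ε₀A/d = (8.85×10^-12)(0.03871)/(3.66×10^-3) = 9.360×10^-11 F. dV/dt = V₀ω·cos(ωt); at ωt = 3.4672 rad this factor is -0.9475.
I_d = C dV/dt = (9.360×10^-11)(15.5)(1.97×10^5)(-0.9475) = -2.71×10^-4 A.

-2.71×10^-4 A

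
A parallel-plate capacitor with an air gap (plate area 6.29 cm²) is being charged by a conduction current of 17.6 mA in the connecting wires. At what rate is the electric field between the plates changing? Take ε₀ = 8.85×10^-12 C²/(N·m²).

Charge continuity gives I_d = I = 0.0176 A between the plates.
Then dE/dt = I_d/(ε₀A) = 3.16×10^12 V/(m·s).

3.16×10^12 V/(m·s)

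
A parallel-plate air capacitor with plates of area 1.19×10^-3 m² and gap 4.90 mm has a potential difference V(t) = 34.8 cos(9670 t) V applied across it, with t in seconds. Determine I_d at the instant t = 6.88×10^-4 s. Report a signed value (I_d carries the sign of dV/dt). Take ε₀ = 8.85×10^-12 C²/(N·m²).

-2.61×10^-7 A

C = ε₀A/d = (8.85×10^-12)(1.19×10^-3)/(4.90×10^-3) = 2.149×10^-12 F. dV/dt = V₀ω·−sin(ωt); at ωt = 6.65296 rad this factor is -0.3614.
I_d = C dV/dt = (2.149×10^-12)(34.8)(9670)(-0.3614) = -2.61×10^-7 A.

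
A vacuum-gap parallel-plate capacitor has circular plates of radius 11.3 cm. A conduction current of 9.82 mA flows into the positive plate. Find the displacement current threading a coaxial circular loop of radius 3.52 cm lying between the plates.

No conduction current crosses the gap, so I_d there equals the 9.82×10^-3 A in the leads.
The field is uniform, so I_d,enc = I_d (r/R)² = (9.82×10^-3)(3.52/11.3)² = 9.53×10^-4 A.

9.53×10^-4 A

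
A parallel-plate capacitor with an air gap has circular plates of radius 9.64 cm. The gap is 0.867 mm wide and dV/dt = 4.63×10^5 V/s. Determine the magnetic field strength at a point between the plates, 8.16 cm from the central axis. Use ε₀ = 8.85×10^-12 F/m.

2.42×10^-10 T

dE/dt = (dV/dt)/d = 5.340×10^8 V/(m·s); I_d = ε₀(πR²)(dE/dt) = (8.85×10^-12)(0.02919)(5.340×10^8) = 1.379×10^-4 A.
For r < R the Ampère–Maxwell law gives B(2πr) = μ₀ I_d (r²/R²), so B = μ₀ I_d r/(2πR²) = (4π×10^-7)(1.379×10^-4)(0.0816)/(2π·0.0964²) = 2.42×10^-10 T.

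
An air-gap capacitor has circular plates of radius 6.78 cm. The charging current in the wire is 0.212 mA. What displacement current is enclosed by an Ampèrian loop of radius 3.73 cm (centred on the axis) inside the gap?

6.42×10^-5 A

Between the plates the displacement current equals the wire current: I_d = 0.212 mA = 2.12×10^-4 A.
The field is uniform, so I_d,enc = I_d (r/R)² = (2.12×10^-4)(3.73/6.78)² = 6.42×10^-5 A.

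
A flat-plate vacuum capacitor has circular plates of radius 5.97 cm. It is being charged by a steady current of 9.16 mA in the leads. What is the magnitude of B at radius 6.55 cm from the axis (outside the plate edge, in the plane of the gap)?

No conduction current crosses the gap, so I_d there equals the 9.16×10^-3 A in the leads.
For r ≥ R the full I_d is enclosed: B = μ₀ I_d/(2πr) = (4π×10^-7)(9.16×10^-3)/(2π·0.0655) = 2.80×10^-8 T.

2.80×10^-8 T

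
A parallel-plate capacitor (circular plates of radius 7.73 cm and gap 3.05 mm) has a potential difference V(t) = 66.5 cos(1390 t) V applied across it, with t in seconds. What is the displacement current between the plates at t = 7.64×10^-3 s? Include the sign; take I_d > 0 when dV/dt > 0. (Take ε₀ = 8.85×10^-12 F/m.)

dV/dt = (66.5)(1390)·−sin(10.6196) = 8.598×10^4 V/s.
I_d = C dV/dt with C = ε₀A/d = (8.85×10^-12)(0.01877)/(3.05×10^-3) = 5.446×10^-11 F, so I_d = (5.446×10^-11)(8.598×10^4) = 4.68×10^-6 A.

4.68×10^-6 A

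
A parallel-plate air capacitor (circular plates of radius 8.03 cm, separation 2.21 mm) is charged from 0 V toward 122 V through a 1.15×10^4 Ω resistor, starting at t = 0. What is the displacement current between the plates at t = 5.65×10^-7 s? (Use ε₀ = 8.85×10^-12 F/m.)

C = ε₀A/d = (8.85×10^-12)(0.02026)/(2.21×10^-3) = 8.113×10^-11 F and τ = RC = 9.330×10^-7 s. I_d in the gap equals the RC charging current.
I_d(t) = (V₀/R) e^(−t/τ) = 0.01061 · e^(−0.6056) = 5.79×10^-3 A.

5.79×10^-3 A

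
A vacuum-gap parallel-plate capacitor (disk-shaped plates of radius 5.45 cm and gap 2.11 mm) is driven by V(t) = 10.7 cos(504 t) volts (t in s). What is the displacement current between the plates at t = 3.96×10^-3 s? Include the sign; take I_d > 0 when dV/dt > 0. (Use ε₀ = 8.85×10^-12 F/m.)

dV/dt = (10.7)(504)·−sin(1.99584) = -4913 V/s.
I_d = C dV/dt with C = ε₀A/d = (8.85×10^-12)(9.331×10^-3)/(2.11×10^-3) = 3.914×10^-11 F, so I_d = (3.914×10^-11)(-4913) = -1.92×10^-7 A.

-1.92×10^-7 A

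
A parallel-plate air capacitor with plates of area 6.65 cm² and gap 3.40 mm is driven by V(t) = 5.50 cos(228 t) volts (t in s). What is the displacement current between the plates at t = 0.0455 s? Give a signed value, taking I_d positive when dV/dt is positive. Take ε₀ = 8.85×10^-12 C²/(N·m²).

dE/dt = (V₀ω/d)·−sin(ωt) with ωt = 10.374 rad: (5.50)(228)(0.8130)/(3.40×10^-3) = 2.999×10^5 V/(m·s).
I_d = ε₀ A dE/dt = (8.85×10^-12)(6.65×10^-4)(2.999×10^5) = 1.76×10^-9 A.

1.76×10^-9 A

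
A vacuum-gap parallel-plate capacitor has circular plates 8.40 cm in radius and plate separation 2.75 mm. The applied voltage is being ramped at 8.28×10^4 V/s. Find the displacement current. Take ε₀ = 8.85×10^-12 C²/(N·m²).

The field between the plates is E = V/d, so dE/dt = (8.28×10^4)/(2.75×10^-3 m) = 3.011×10^7 V/(m·s).
I_d = ε₀ A (dE/dt) = (8.85×10^-12)(0.02217)(3.011×10^7) = 5.91×10^-6 A.

5.91×10^-6 A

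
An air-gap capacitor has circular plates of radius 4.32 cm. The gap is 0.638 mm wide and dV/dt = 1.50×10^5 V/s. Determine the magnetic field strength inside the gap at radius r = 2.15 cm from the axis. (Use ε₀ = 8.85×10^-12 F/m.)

With E = V/d, dE/dt = 2.351×10^8 V/(m·s) and πR² = 5.863×10^-3 m², giving I_d = ε₀ πR² dE/dt = 1.220×10^-5 A.
∮B·dl = μ₀ I_d,enc with I_d,enc = I_d r²/R² = 3.022×10^-6 A; so B = μ₀ I_d,enc/(2πr) = 2.81×10^-11 T.

2.81×10^-11 T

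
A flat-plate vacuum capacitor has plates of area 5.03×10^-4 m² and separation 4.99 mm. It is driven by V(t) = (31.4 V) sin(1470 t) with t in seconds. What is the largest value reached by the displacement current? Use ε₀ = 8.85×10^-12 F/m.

4.12×10^-8 A

(dE/dt)_max = V₀ω/d = 9.250×10^6 V/(m·s); ω = 1470 rad/s.
I_d,max = ε₀ A (dE/dt)_max = (8.85×10^-12)(5.03×10^-4)(9.250×10^6) = 4.12×10^-8 A.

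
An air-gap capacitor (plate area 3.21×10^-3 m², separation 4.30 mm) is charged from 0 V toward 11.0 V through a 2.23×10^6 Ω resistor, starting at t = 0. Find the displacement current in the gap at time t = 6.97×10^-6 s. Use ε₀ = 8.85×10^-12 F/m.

3.07×10^-6 A

C = ε₀A/d = (8.85×10^-12)(3.21×10^-3)/(4.30×10^-3) = 6.607×10^-12 F, so τ = RC = 1.473×10^-5 s.
The conduction current is I(t) = (V₀/R) e^(−t/τ), and the displacement current between the plates equals it.
t/τ = 0.4732; I_d = (11.0/2.23×10^6) · e^(−0.4732) = (4.933×10^-6)(0.6230) = 3.07×10^-6 A.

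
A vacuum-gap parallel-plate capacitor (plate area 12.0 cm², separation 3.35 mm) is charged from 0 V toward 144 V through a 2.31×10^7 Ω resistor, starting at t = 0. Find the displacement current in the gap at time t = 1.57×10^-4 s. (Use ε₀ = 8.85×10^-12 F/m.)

7.31×10^-7 A

With C = ε₀A/d = (8.85×10^-12)(1.20×10^-3)/(3.35×10^-3) = 3.170×10^-12 F, the time constant is τ = RC = 7.323×10^-5 s, so t/τ = 2.144 and e^(−t/τ) = 0.1172.
I_d = I_cond = (V₀/R) e^(−t/τ) = (6.234×10^-6)(0.1172) = 7.31×10^-7 A.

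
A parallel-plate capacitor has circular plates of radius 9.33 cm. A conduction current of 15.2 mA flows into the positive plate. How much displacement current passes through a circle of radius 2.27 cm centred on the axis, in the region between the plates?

By continuity the displacement current in the gap matches the conduction current: I_d = 0.0152 A.
The field is uniform, so I_d,enc = I_d (r/R)² = (0.0152)(2.27/9.33)² = 9.00×10^-4 A.

9.00×10^-4 A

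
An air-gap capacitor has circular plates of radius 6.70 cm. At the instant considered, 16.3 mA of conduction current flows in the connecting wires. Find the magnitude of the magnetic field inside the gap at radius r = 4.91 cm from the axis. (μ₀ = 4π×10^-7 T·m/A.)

Between the plates the displacement current equals the wire current: I_d = 16.3 mA = 0.0163 A.
∮B·dl = μ₀ I_d,enc with I_d,enc = I_d r²/R² = 8.754×10^-3 A; so B = μ₀ I_d,enc/(2πr) = 3.57×10^-8 T.

3.57×10^-8 T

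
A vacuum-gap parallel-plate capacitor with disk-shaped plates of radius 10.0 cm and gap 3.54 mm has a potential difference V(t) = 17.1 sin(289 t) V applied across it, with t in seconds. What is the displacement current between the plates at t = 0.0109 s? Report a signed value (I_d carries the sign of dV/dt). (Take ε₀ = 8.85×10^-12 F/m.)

-3.88×10^-7 A

dV/dt = (17.1)(289)·cos(3.1501) = -4942 V/s.
I_d = C dV/dt with C = ε₀A/d = (8.85×10^-12)(0.03142)/(3.54×10^-3) = 7.855×10^-11 F, so I_d = (7.855×10^-11)(-4942) = -3.88×10^-7 A.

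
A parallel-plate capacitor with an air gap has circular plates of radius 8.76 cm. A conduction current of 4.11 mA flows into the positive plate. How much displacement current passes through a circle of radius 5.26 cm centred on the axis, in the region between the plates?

1.48×10^-3 A

No conduction current crosses the gap, so I_d there equals the 4.11×10^-3 A in the leads.
The field is uniform, so I_d,enc = I_d (r/R)² = (4.11×10^-3)(5.26/8.76)² = 1.48×10^-3 A.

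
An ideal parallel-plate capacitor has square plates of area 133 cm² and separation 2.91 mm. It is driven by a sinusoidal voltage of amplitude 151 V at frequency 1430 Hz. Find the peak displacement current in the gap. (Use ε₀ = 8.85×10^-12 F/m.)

The displacement current equals the conduction current C dV/dt, which peaks at C V₀ ω.
With C = ε₀A/d = (8.85×10^-12)(0.0133)/(2.91×10^-3) = 4.045×10^-11 F and ω = 2πf = 8985 rad/s, I_d,max = (4.045×10^-11)(151)(8985) = 5.49×10^-5 A.

5.49×10^-5 A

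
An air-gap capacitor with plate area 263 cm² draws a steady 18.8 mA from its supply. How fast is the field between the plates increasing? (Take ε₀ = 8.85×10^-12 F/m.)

By continuity, I_d in the gap equals the 18.8 mA flowing in the wire.
Inverting I_d = ε₀ A dE/dt gives dE/dt = 0.0188 / (8.85×10^-12 · 0.0263) = 8.08×10^10 V/(m·s).

8.08×10^10 V/(m·s)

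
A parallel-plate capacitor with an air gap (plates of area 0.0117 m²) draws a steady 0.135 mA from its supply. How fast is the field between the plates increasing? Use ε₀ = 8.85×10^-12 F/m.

By continuity, I_d in the gap equals the 0.135 mA flowing in the wire.
Then dE/dt = I_d/(ε₀A) = 1.30×10^9 V/(m·s).

1.30×10^9 V/(m·s)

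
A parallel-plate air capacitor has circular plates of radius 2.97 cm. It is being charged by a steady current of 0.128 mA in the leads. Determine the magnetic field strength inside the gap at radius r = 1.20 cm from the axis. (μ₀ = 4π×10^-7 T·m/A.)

By continuity the displacement current in the gap matches the conduction current: I_d = 1.28×10^-4 A.
∮B·dl = μ₀ I_d,enc with I_d,enc = I_d r²/R² = 2.090×10^-5 A; so B = μ₀ I_d,enc/(2πr) = 3.48×10^-10 T.

3.48×10^-10 T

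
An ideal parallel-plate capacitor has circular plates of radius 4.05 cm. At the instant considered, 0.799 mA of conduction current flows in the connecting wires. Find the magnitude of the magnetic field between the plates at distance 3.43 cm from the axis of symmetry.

By continuity the displacement current in the gap matches the conduction current: I_d = 7.99×10^-4 A.
For r < R the Ampère–Maxwell law gives B(2πr) = μ₀ I_d (r²/R²), so B = μ₀ I_d r/(2πR²) = (4π×10^-7)(7.99×10^-4)(0.0343)/(2π·0.0405²) = 3.34×10^-9 T.

3.34×10^-9 T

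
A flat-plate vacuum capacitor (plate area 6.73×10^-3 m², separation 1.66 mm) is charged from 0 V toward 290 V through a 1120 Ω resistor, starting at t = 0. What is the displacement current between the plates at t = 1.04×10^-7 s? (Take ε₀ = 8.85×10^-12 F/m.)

0.0195 A

With C = ε₀A/d = (8.85×10^-12)(6.73×10^-3)/(1.66×10^-3) = 3.588×10^-11 F, the time constant is τ = RC = 4.019×10^-8 s, so t/τ = 2.588 and e^(−t/τ) = 0.07517.
I_d = I_cond = (V₀/R) e^(−t/τ) = (0.2589)(0.07517) = 0.0195 A.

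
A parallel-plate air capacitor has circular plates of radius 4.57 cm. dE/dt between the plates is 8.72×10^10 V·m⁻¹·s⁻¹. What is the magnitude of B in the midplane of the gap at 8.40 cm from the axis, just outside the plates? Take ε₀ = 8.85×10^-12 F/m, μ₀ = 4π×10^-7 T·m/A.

1.21×10^-8 T

Through the whole plate area (πR² = 6.561×10^-3 m²), I_d = ε₀ πR² dE/dt = 5.063×10^-3 A.
Outside the plates the loop encloses all of I_d, so B·2πr = μ₀ I_d and B = 1.21×10^-8 T.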